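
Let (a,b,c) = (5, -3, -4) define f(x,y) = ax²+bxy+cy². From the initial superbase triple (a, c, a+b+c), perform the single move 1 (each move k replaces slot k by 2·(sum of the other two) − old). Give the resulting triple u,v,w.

start (5,-4,-2) = (f(1,0),f(0,1),f(1,1))
replace slot 1: 2·((-4)+(-2)) − 5 = -17 → (-17,-4,-2)

-17,-4,-2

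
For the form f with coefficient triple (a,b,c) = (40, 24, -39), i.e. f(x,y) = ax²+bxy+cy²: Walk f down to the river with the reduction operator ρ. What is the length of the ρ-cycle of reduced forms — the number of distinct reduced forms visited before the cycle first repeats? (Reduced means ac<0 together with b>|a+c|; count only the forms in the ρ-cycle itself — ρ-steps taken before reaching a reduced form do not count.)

D = 6816, ⌊√D⌋ = 82
river: ρ → (-39,54,25)
river: ρ → (25,46,-47)
river: ρ → (-47,48,24)
river: ρ → (24,48,-47)
river: ρ → (-47,46,25)
river: ρ → (25,54,-39)
river: ρ → (-39,24,40)
river: ρ → (40,56,-23)
river: ρ → (-23,82,1)
river: ρ → (1,82,-23)
river: ρ → (-23,56,40)
river: ρ → (40,24,-39)
ρ-cycle length = 12 (tail of 0 descent steps not counted)

12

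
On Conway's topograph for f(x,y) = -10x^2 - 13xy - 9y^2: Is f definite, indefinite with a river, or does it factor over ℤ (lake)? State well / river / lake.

D = b²−4ac = (-13)² − 4·(-10)·(-9) = -191
D < 0 ⇒ definite ⇒ every region one sign ⇒ single well

well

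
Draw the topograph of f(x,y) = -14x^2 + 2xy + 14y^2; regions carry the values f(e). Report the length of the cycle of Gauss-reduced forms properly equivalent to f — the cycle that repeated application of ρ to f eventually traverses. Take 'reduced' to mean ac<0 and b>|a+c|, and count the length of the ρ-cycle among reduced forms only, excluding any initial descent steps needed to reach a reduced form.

D = 788, ⌊√D⌋ = 28
river: ρ → (14,26,-2)
river: ρ → (-2,26,14)
river: ρ → (14,2,-14)
river: ρ → (-14,26,2)
river: ρ → (2,26,-14)
river: ρ → (-14,2,14)
ρ-cycle length = 6 (tail of 0 descent steps not counted)

6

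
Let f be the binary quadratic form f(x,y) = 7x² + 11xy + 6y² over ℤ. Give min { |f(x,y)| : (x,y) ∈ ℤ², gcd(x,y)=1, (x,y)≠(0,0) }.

translate: b→-3 (≡11 mod 14), so (7,11,6)→(7,-3,2)
flip: (7,-3,2)→(2,3,7)
translate: b→-1 (≡3 mod 4), so (2,3,7)→(2,-1,6)
reduced (well bottom): (2,-1,6) with a≤c, −a<b≤a
well minimum = a = 2

2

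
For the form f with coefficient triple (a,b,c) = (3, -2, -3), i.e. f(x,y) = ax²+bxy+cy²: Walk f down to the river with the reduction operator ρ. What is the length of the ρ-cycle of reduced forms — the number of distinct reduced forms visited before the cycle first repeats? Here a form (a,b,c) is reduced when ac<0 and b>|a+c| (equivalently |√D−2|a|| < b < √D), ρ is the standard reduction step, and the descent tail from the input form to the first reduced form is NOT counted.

D = 40, ⌊√D⌋ = 6
descent: ρ → (-3,2,3)  [lands on river]
river: ρ → (3,4,-2)
river: ρ → (-2,4,3)
river: ρ → (3,2,-3)
river: ρ → (-3,4,2)
river: ρ → (2,4,-3)
ρ-cycle length = 6 (tail of 1 descent step not counted)

6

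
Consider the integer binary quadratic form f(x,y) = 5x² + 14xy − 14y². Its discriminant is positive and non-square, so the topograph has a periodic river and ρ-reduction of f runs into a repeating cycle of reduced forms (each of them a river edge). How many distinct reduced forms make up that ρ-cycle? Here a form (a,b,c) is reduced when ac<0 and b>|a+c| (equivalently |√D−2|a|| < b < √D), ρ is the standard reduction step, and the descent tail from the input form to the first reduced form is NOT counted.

D = 476, ⌊√D⌋ = 21
river: ρ → (-14,14,5)
river: ρ → (5,16,-11)
river: ρ → (-11,6,10)
river: ρ → (10,14,-7)
river: ρ → (-7,14,10)
river: ρ → (10,6,-11)
river: ρ → (-11,16,5)
river: ρ → (5,14,-14)
ρ-cycle length = 8 (tail of 0 descent steps not counted)

8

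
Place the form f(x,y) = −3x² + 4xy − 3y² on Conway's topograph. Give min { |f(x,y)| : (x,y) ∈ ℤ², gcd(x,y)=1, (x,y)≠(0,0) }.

translate: b→2 (≡-4 mod 6), so (3,-4,3)→(3,2,2)
flip: (3,2,2)→(2,-2,3)
translate: b→2 (≡-2 mod 4), so (2,-2,3)→(2,2,3)
reduced (well bottom): (2,2,3) with a≤c, −a<b≤a
well minimum |f| = |-2| = 2 (negative-definite)

2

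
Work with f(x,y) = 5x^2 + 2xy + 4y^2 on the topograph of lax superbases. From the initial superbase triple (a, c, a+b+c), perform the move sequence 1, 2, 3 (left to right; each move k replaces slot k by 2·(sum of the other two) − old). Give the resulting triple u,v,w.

start (5,4,11) = (f(1,0),f(0,1),f(1,1))
replace slot 1: 2·(4+11) − 5 = 25 → (25,4,11)
replace slot 2: 2·(25+11) − 4 = 68 → (25,68,11)
replace slot 3: 2·(25+68) − 11 = 175 → (25,68,175)

25,68,175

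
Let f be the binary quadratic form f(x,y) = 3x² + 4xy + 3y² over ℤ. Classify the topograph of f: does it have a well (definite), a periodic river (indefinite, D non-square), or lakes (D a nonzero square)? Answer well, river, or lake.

D = b²−4ac = 4² − 4·3·3 = -20
D < 0 ⇒ definite ⇒ every region one sign ⇒ single well

well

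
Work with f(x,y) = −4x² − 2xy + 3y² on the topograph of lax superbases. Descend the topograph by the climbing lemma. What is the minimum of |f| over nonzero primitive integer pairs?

descent: ρ → (3,2,-4)  [lands on river]
river: ρ → (-4,6,1)
river: ρ → (1,6,-4)
river: ρ → (-4,2,3)
river: ρ → (3,4,-3)
river: ρ → (-3,2,4)
river: ρ → (4,6,-1)
river: ρ → (-1,6,4)
river: ρ → (4,2,-3)
river: ρ → (-3,4,3)
closes: descent 1, river 10
min |a| on river = 1

1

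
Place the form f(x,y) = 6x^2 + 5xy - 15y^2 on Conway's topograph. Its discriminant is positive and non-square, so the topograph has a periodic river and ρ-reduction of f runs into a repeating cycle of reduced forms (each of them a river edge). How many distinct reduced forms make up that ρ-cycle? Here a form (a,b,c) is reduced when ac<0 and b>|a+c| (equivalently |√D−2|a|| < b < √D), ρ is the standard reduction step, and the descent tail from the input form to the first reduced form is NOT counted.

D = 385, ⌊√D⌋ = 19
descent: ρ → (-15,-5,6)
descent: ρ → (6,17,-4)  [lands on river]
river: ρ → (-4,15,10)
river: ρ → (10,5,-9)
river: ρ → (-9,13,6)
river: ρ → (6,11,-11)
river: ρ → (-11,11,6)
river: ρ → (6,13,-9)
river: ρ → (-9,5,10)
river: ρ → (10,15,-4)
river: ρ → (-4,17,6)
river: ρ → (6,19,-1)
river: ρ → (-1,19,6)
ρ-cycle length = 12 (tail of 2 descent steps not counted)

12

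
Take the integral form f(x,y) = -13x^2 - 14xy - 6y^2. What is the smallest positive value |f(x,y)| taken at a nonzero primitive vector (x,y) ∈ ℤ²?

translate: b→-12 (≡14 mod 26), so (13,14,6)→(13,-12,5)
flip: (13,-12,5)→(5,12,13)
translate: b→2 (≡12 mod 10), so (5,12,13)→(5,2,6)
reduced (well bottom): (5,2,6) with a≤c, −a<b≤a
well minimum |f| = |-5| = 5 (negative-definite)

5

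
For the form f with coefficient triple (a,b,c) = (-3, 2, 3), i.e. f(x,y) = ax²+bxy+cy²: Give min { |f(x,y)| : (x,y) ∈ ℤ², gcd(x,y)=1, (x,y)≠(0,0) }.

river: ρ → (3,4,-2)
river: ρ → (-2,4,3)
river: ρ → (3,2,-3)
river: ρ → (-3,4,2)
river: ρ → (2,4,-3)
river: ρ → (-3,2,3)
closes: descent 0, river 6
min |a| on river = 2

2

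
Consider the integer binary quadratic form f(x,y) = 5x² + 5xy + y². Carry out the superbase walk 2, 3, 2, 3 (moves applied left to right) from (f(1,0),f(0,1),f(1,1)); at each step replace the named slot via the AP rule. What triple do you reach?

start (5,1,11) = (f(1,0),f(0,1),f(1,1))
replace slot 2: 2·(5+11) − 1 = 31 → (5,31,11)
replace slot 3: 2·(5+31) − 11 = 61 → (5,31,61)
replace slot 2: 2·(5+61) − 31 = 101 → (5,101,61)
replace slot 3: 2·(5+101) − 61 = 151 → (5,101,151)

5,101,151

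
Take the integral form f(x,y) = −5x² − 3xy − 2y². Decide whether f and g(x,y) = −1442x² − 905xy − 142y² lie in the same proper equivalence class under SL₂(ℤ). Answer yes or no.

D₁ = -31, D₂ = -31
f is negative-definite; reduce −f:
−f: flip: (5,3,2)→(2,-3,5)
−f: translate: b→1 (≡-3 mod 4), so (2,-3,5)→(2,1,4)
−f: reduced (well bottom): (2,1,4) with a≤c, −a<b≤a
flip sign back: reduced form of f is (-2,-1,-4)
g is negative-definite; reduce −g:
−g: flip: (1442,905,142)→(142,-905,1442)
−g: translate: b→-53 (≡-905 mod 284), so (142,-905,1442)→(142,-53,5)
−g: flip: (142,-53,5)→(5,53,142)
−g: translate: b→3 (≡53 mod 10), so (5,53,142)→(5,3,2)
−g: flip: (5,3,2)→(2,-3,5)
−g: translate: b→1 (≡-3 mod 4), so (2,-3,5)→(2,1,4)
−g: reduced (well bottom): (2,1,4) with a≤c, −a<b≤a
flip sign back: reduced form of g is (-2,-1,-4)
reduced forms (-2, -1, -4) vs (-2, -1, -4) ⇒ equivalent

yes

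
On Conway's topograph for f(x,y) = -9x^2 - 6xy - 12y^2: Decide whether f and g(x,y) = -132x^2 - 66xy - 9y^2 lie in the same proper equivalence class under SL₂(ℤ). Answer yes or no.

D₁ = -396, D₂ = -396
f is negative-definite; reduce −f:
−f: reduced (well bottom): (9,6,12) with a≤c, −a<b≤a
flip sign back: reduced form of f is (-9,-6,-12)
g is negative-definite; reduce −g:
−g: flip: (132,66,9)→(9,-66,132)
−g: translate: b→6 (≡-66 mod 18), so (9,-66,132)→(9,6,12)
−g: reduced (well bottom): (9,6,12) with a≤c, −a<b≤a
flip sign back: reduced form of g is (-9,-6,-12)
reduced forms (-9, -6, -12) vs (-9, -6, -12) ⇒ equivalent

yes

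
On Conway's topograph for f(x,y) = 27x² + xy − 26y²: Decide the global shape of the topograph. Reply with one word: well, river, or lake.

D = b²−4ac = 1² − 4·27·(-26) = 2809
D = 53² is a perfect square ⇒ form factors over ℤ ⇒ lakes

lake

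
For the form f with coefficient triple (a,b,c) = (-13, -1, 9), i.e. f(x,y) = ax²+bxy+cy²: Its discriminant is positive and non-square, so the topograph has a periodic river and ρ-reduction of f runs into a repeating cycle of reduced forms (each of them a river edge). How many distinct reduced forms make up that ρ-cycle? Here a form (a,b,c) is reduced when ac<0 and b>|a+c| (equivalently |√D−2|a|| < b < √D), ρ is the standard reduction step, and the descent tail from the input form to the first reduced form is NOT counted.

D = 469, ⌊√D⌋ = 21
descent: ρ → (9,19,-3)  [lands on river]
river: ρ → (-3,17,15)
river: ρ → (15,13,-5)
river: ρ → (-5,17,9)
ρ-cycle length = 4 (tail of 1 descent step not counted)

4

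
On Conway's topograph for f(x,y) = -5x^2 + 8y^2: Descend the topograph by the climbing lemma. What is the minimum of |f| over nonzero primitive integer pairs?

descent: ρ → (8,0,-5)
descent: ρ → (-5,10,3)  [lands on river]
river: ρ → (3,8,-8)
river: ρ → (-8,8,3)
river: ρ → (3,10,-5)
closes: descent 2, river 4
min |a| on river = 3

3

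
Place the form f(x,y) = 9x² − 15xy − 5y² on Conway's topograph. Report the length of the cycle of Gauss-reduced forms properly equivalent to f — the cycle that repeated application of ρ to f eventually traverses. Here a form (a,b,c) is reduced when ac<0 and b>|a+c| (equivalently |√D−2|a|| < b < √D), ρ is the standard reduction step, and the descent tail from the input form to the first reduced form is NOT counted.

D = 405, ⌊√D⌋ = 20
descent: ρ → (-5,15,9)  [lands on river]
river: ρ → (9,3,-11)
river: ρ → (-11,19,1)
river: ρ → (1,19,-11)
river: ρ → (-11,3,9)
river: ρ → (9,15,-5)
ρ-cycle length = 6 (tail of 1 descent step not counted)

6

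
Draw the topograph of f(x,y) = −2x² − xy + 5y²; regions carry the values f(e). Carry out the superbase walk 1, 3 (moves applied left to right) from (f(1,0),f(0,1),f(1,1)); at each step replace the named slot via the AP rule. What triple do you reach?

start (-2,5,2) = (f(1,0),f(0,1),f(1,1))
replace slot 1: 2·(5+2) − (-2) = 16 → (16,5,2)
replace slot 3: 2·(16+5) − 2 = 40 → (16,5,40)

16,5,40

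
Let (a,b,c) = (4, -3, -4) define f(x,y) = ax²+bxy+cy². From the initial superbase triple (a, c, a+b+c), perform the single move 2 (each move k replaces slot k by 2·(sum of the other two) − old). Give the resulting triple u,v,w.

start (4,-4,-3) = (f(1,0),f(0,1),f(1,1))
replace slot 2: 2·(4+(-3)) − (-4) = 6 → (4,6,-3)

4,6,-3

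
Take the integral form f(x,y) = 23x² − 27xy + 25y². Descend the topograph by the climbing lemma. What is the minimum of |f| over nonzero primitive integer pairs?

translate: b→19 (≡-27 mod 46), so (23,-27,25)→(23,19,21)
flip: (23,19,21)→(21,-19,23)
reduced (well bottom): (21,-19,23) with a≤c, −a<b≤a
well minimum = a = 21

21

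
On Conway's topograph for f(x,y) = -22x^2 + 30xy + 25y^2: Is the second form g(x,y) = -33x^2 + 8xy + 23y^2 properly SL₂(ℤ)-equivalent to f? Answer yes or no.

D₁ = 3100, D₂ = 3100
river cycle of f (length 16): (25, 20, -27), (-27, 34, 18), (18, 38, -23), (-23, 54, 2), (2, 54, -23), (-23, 38, 18), (18, 34, -27), (-27, 20, 25), (25, 30, -22), (-22, 14, 33), … (6 more)
river cycle of g (length 16): (23, 38, -18), (-18, 34, 27), (27, 20, -25), (-25, 30, 22), (22, 14, -33), (-33, 52, 3), (3, 50, -50), (-50, 50, 3), (3, 52, -33), (-33, 14, 22), … (6 more)
cycles differ ⇒ inequivalent

no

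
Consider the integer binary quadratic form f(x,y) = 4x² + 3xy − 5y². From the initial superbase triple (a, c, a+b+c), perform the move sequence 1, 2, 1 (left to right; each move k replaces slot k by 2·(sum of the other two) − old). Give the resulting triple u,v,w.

start (4,-5,2) = (f(1,0),f(0,1),f(1,1))
replace slot 1: 2·((-5)+2) − 4 = -10 → (-10,-5,2)
replace slot 2: 2·((-10)+2) − (-5) = -11 → (-10,-11,2)
replace slot 1: 2·((-11)+2) − (-10) = -8 → (-8,-11,2)

-8,-11,2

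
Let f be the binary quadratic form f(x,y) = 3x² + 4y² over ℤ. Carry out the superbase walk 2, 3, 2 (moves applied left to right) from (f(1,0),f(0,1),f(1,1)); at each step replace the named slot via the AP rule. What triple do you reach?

start (3,4,7) = (f(1,0),f(0,1),f(1,1))
replace slot 2: 2·(3+7) − 4 = 16 → (3,16,7)
replace slot 3: 2·(3+16) − 7 = 31 → (3,16,31)
replace slot 2: 2·(3+31) − 16 = 52 → (3,52,31)

3,52,31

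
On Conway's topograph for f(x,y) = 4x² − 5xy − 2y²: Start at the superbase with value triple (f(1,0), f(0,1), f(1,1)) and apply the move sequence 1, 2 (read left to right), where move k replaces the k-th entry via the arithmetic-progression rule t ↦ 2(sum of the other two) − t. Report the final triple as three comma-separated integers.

start (4,-2,-3) = (f(1,0),f(0,1),f(1,1))
replace slot 1: 2·((-2)+(-3)) − 4 = -14 → (-14,-2,-3)
replace slot 2: 2·((-14)+(-3)) − (-2) = -32 → (-14,-32,-3)

-14,-32,-3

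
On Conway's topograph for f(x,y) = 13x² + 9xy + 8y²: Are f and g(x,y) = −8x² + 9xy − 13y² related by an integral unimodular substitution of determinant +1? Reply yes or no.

D₁ = -335, D₂ = -335
f: flip: (13,9,8)→(8,-9,13)
f: translate: b→7 (≡-9 mod 16), so (8,-9,13)→(8,7,12)
f: reduced (well bottom): (8,7,12) with a≤c, −a<b≤a
g is negative-definite; reduce −g:
−g: translate: b→7 (≡-9 mod 16), so (8,-9,13)→(8,7,12)
−g: reduced (well bottom): (8,7,12) with a≤c, −a<b≤a
flip sign back: reduced form of g is (-8,-7,-12)
reduced forms (8, 7, 12) vs (-8, -7, -12) ⇒ inequivalent

no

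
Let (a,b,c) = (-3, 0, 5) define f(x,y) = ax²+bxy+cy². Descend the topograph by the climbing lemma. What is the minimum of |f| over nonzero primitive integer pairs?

descent: ρ → (5,0,-3)
descent: ρ → (-3,6,2)  [lands on river]
river: ρ → (2,6,-3)
closes: descent 2, river 2
min |a| on river = 2

2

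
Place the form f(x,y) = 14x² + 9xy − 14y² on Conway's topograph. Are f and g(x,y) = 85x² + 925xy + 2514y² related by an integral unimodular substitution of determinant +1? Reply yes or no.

D₁ = 865, D₂ = 865
river cycle of f (length 42): (-14, 19, 9), (9, 17, -16), (-16, 15, 10), (10, 25, -6), (-6, 23, 14), (14, 5, -15), (-15, 25, 4), (4, 23, -21), (-21, 19, 6), (6, 29, -1), … (32 more)
river cycle of g (length 42): (14, 9, -14), (-14, 19, 9), (9, 17, -16), (-16, 15, 10), (10, 25, -6), (-6, 23, 14), (14, 5, -15), (-15, 25, 4), (4, 23, -21), (-21, 19, 6), … (32 more)
cycles coincide ⇒ equivalent

yes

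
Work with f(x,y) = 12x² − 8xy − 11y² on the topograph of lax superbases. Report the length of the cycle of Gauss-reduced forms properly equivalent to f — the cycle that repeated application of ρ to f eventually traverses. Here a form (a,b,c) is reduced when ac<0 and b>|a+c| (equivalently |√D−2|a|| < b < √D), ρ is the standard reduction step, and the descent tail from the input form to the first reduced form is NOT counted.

D = 592, ⌊√D⌋ = 24
descent: ρ → (-11,8,12)  [lands on river]
river: ρ → (12,16,-7)
river: ρ → (-7,12,16)
river: ρ → (16,20,-3)
river: ρ → (-3,22,9)
river: ρ → (9,14,-11)
ρ-cycle length = 6 (tail of 1 descent step not counted)

6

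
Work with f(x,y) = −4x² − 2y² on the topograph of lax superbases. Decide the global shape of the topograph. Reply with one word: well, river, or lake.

D = b²−4ac = 0² − 4·(-4)·(-2) = -32
D < 0 ⇒ definite ⇒ every region one sign ⇒ single well

well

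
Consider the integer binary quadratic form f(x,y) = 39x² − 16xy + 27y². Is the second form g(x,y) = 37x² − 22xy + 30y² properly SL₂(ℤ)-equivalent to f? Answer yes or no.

D₁ = -3956, D₂ = -3956
f: flip: (39,-16,27)→(27,16,39)
f: reduced (well bottom): (27,16,39) with a≤c, −a<b≤a
g: flip: (37,-22,30)→(30,22,37)
g: reduced (well bottom): (30,22,37) with a≤c, −a<b≤a
reduced forms (27, 16, 39) vs (30, 22, 37) ⇒ inequivalent

no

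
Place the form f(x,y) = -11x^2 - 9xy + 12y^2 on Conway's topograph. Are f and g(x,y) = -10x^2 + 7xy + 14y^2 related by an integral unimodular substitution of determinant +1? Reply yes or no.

D₁ = 609, D₂ = 609
river cycle of f (length 16): (12, 9, -11), (-11, 13, 10), (10, 7, -14), (-14, 21, 3), (3, 21, -14), (-14, 7, 10), (10, 13, -11), (-11, 9, 12), (12, 15, -8), (-8, 17, 10), … (6 more)
river cycle of g (length 16): (14, 21, -3), (-3, 21, 14), (14, 7, -10), (-10, 13, 11), (11, 9, -12), (-12, 15, 8), (8, 17, -10), (-10, 23, 2), (2, 21, -21), (-21, 21, 2), … (6 more)
cycles differ ⇒ inequivalent

no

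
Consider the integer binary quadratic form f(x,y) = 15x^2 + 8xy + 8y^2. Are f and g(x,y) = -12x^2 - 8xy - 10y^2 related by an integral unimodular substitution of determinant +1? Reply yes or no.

D₁ = -416, D₂ = -416
f: flip: (15,8,8)→(8,-8,15)
f: translate: b→8 (≡-8 mod 16), so (8,-8,15)→(8,8,15)
f: reduced (well bottom): (8,8,15) with a≤c, −a<b≤a
g is negative-definite; reduce −g:
−g: flip: (12,8,10)→(10,-8,12)
−g: reduced (well bottom): (10,-8,12) with a≤c, −a<b≤a
flip sign back: reduced form of g is (-10,8,-12)
reduced forms (8, 8, 15) vs (-10, 8, -12) ⇒ inequivalent

no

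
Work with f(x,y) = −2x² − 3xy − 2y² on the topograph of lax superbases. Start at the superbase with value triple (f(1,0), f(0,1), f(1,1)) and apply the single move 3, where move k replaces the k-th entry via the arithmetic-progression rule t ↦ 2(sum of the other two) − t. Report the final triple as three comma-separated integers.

start (-2,-2,-7) = (f(1,0),f(0,1),f(1,1))
replace slot 3: 2·((-2)+(-2)) − (-7) = -1 → (-2,-2,-1)

-2,-2,-1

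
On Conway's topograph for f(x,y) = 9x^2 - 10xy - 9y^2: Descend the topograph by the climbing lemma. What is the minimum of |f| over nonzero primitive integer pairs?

descent: ρ → (-9,10,9)  [lands on river]
river: ρ → (9,8,-10)
river: ρ → (-10,12,7)
river: ρ → (7,16,-6)
river: ρ → (-6,20,1)
river: ρ → (1,20,-6)
river: ρ → (-6,16,7)
river: ρ → (7,12,-10)
river: ρ → (-10,8,9)
river: ρ → (9,10,-9)
river: ρ → (-9,8,10)
river: ρ → (10,12,-7)
river: ρ → (-7,16,6)
river: ρ → (6,20,-1)
river: ρ → (-1,20,6)
river: ρ → (6,16,-7)
river: ρ → (-7,12,10)
river: ρ → (10,8,-9)
closes: descent 1, river 18
min |a| on river = 1

1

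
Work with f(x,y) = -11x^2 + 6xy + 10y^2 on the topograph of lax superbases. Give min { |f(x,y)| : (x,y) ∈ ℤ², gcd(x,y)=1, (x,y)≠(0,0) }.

river: ρ → (10,14,-7)
river: ρ → (-7,14,10)
river: ρ → (10,6,-11)
river: ρ → (-11,16,5)
river: ρ → (5,14,-14)
river: ρ → (-14,14,5)
river: ρ → (5,16,-11)
river: ρ → (-11,6,10)
closes: descent 0, river 8
min |a| on river = 5

5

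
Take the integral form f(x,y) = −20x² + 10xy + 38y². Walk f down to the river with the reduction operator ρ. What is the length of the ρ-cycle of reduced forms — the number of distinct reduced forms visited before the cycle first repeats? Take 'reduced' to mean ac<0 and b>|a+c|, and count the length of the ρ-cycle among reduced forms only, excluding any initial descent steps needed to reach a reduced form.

D = 3140, ⌊√D⌋ = 56
descent: ρ → (38,-10,-20)
descent: ρ → (-20,50,8)  [lands on river]
river: ρ → (8,46,-32)
river: ρ → (-32,18,22)
river: ρ → (22,26,-28)
river: ρ → (-28,30,20)
river: ρ → (20,50,-8)
river: ρ → (-8,46,32)
river: ρ → (32,18,-22)
river: ρ → (-22,26,28)
river: ρ → (28,30,-20)
ρ-cycle length = 10 (tail of 2 descent steps not counted)

10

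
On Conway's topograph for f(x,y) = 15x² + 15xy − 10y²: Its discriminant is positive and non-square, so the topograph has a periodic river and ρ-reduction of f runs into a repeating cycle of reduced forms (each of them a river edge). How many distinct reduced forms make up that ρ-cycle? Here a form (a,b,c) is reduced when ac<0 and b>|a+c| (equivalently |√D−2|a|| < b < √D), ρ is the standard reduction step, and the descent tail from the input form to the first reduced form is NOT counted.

D = 825, ⌊√D⌋ = 28
river: ρ → (-10,25,5)
river: ρ → (5,25,-10)
river: ρ → (-10,15,15)
river: ρ → (15,15,-10)
ρ-cycle length = 4 (tail of 0 descent steps not counted)

4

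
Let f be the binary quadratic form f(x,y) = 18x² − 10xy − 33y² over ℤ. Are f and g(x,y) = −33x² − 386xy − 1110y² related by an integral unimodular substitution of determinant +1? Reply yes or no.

D₁ = 2476, D₂ = 2476
river cycle of f (length 38): (18, 26, -25), (-25, 24, 19), (19, 14, -30), (-30, 46, 3), (3, 44, -45), (-45, 46, 2), (2, 46, -45), (-45, 44, 3), (3, 46, -30), (-30, 14, 19), … (28 more)
river cycle of g (length 38): (18, 26, -25), (-25, 24, 19), (19, 14, -30), (-30, 46, 3), (3, 44, -45), (-45, 46, 2), (2, 46, -45), (-45, 44, 3), (3, 46, -30), (-30, 14, 19), … (28 more)
cycles coincide ⇒ equivalent

yes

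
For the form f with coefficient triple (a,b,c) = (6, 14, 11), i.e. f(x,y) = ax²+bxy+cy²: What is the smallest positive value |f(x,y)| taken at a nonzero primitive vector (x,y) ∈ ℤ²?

translate: b→2 (≡14 mod 12), so (6,14,11)→(6,2,3)
flip: (6,2,3)→(3,-2,6)
reduced (well bottom): (3,-2,6) with a≤c, −a<b≤a
well minimum = a = 3

3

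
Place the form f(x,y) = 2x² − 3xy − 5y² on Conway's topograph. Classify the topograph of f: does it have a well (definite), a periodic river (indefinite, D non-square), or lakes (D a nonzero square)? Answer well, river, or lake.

D = b²−4ac = (-3)² − 4·2·(-5) = 49
D = 7² is a perfect square ⇒ form factors over ℤ ⇒ lakes

lake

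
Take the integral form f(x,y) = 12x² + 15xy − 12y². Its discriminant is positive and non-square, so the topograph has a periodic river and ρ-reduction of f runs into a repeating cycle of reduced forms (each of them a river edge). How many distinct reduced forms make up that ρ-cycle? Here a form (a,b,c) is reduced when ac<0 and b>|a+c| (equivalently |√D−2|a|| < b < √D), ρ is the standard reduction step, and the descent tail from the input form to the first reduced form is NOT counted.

D = 801, ⌊√D⌋ = 28
river: ρ → (-12,9,15)
river: ρ → (15,21,-6)
river: ρ → (-6,27,3)
river: ρ → (3,27,-6)
river: ρ → (-6,21,15)
river: ρ → (15,9,-12)
river: ρ → (-12,15,12)
river: ρ → (12,9,-15)
river: ρ → (-15,21,6)
river: ρ → (6,27,-3)
river: ρ → (-3,27,6)
river: ρ → (6,21,-15)
river: ρ → (-15,9,12)
river: ρ → (12,15,-12)
ρ-cycle length = 14 (tail of 0 descent steps not counted)

14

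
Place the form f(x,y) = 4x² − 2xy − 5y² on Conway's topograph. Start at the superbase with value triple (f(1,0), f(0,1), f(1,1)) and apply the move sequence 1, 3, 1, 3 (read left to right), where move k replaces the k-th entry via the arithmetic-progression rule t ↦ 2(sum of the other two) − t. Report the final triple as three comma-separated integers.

start (4,-5,-3) = (f(1,0),f(0,1),f(1,1))
replace slot 1: 2·((-5)+(-3)) − 4 = -20 → (-20,-5,-3)
replace slot 3: 2·((-20)+(-5)) − (-3) = -47 → (-20,-5,-47)
replace slot 1: 2·((-5)+(-47)) − (-20) = -84 → (-84,-5,-47)
replace slot 3: 2·((-84)+(-5)) − (-47) = -131 → (-84,-5,-131)

-84,-5,-131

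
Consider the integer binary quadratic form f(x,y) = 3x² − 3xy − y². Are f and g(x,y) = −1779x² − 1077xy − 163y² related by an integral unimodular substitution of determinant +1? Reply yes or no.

D₁ = 21, D₂ = 21
river cycle of f (length 2): (-1, 3, 3), (3, 3, -1)
river cycle of g (length 2): (-1, 3, 3), (3, 3, -1)
cycles coincide ⇒ equivalent

yes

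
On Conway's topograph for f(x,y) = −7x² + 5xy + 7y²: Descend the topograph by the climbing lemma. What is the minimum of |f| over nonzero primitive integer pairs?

river: ρ → (7,9,-5)
river: ρ → (-5,11,5)
river: ρ → (5,9,-7)
river: ρ → (-7,5,7)
closes: descent 0, river 4
min |a| on river = 5

5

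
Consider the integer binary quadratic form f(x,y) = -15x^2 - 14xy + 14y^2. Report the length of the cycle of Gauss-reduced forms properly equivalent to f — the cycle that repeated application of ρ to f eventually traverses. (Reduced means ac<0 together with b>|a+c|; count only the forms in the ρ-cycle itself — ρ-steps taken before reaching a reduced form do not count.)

D = 1036, ⌊√D⌋ = 32
descent: ρ → (14,14,-15)  [lands on river]
river: ρ → (-15,16,13)
river: ρ → (13,10,-18)
river: ρ → (-18,26,5)
river: ρ → (5,24,-23)
river: ρ → (-23,22,6)
river: ρ → (6,26,-15)
river: ρ → (-15,4,17)
river: ρ → (17,30,-2)
river: ρ → (-2,30,17)
river: ρ → (17,4,-15)
river: ρ → (-15,26,6)
river: ρ → (6,22,-23)
river: ρ → (-23,24,5)
river: ρ → (5,26,-18)
river: ρ → (-18,10,13)
river: ρ → (13,16,-15)
river: ρ → (-15,14,14)
ρ-cycle length = 18 (tail of 1 descent step not counted)

18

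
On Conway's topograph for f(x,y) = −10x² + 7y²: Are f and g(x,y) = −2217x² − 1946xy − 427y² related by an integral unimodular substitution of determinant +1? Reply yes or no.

D₁ = 280, D₂ = 280
river cycle of f (length 4): (7, 14, -3), (-3, 16, 2), (2, 16, -3), (-3, 14, 7)
river cycle of g (length 4): (-3, 16, 2), (2, 16, -3), (-3, 14, 7), (7, 14, -3)
cycles coincide ⇒ equivalent

yes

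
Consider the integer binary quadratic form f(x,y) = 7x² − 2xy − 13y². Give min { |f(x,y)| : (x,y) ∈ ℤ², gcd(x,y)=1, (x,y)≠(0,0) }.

descent: ρ → (-13,2,7)
descent: ρ → (7,12,-8)  [lands on river]
river: ρ → (-8,4,11)
river: ρ → (11,18,-1)
river: ρ → (-1,18,11)
river: ρ → (11,4,-8)
river: ρ → (-8,12,7)
river: ρ → (7,16,-4)
river: ρ → (-4,16,7)
closes: descent 2, river 8
min |a| on river = 1

1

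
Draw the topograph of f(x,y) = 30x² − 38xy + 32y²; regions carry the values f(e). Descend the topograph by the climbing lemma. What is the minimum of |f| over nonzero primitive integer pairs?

translate: b→22 (≡-38 mod 60), so (30,-38,32)→(30,22,24)
flip: (30,22,24)→(24,-22,30)
reduced (well bottom): (24,-22,30) with a≤c, −a<b≤a
well minimum = a = 24

24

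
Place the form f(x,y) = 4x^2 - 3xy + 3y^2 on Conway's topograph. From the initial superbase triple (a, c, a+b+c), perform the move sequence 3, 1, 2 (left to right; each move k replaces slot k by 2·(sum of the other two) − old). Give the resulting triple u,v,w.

start (4,3,4) = (f(1,0),f(0,1),f(1,1))
replace slot 3: 2·(4+3) − 4 = 10 → (4,3,10)
replace slot 1: 2·(3+10) − 4 = 22 → (22,3,10)
replace slot 2: 2·(22+10) − 3 = 61 → (22,61,10)

22,61,10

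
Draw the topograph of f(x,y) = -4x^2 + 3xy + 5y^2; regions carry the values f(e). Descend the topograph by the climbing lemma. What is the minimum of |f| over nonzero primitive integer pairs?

river: ρ → (5,7,-2)
river: ρ → (-2,9,1)
river: ρ → (1,9,-2)
river: ρ → (-2,7,5)
river: ρ → (5,3,-4)
river: ρ → (-4,5,4)
river: ρ → (4,3,-5)
river: ρ → (-5,7,2)
river: ρ → (2,9,-1)
river: ρ → (-1,9,2)
river: ρ → (2,7,-5)
river: ρ → (-5,3,4)
river: ρ → (4,5,-4)
river: ρ → (-4,3,5)
closes: descent 0, river 14
min |a| on river = 1

1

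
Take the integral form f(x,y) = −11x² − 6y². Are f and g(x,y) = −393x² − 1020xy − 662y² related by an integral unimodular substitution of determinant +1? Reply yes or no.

D₁ = -264, D₂ = -264
f is negative-definite; reduce −f:
−f: flip: (11,0,6)→(6,0,11)
−f: reduced (well bottom): (6,0,11) with a≤c, −a<b≤a
flip sign back: reduced form of f is (-6,0,-11)
g is negative-definite; reduce −g:
−g: translate: b→234 (≡1020 mod 786), so (393,1020,662)→(393,234,35)
−g: flip: (393,234,35)→(35,-234,393)
−g: translate: b→-24 (≡-234 mod 70), so (35,-234,393)→(35,-24,6)
−g: flip: (35,-24,6)→(6,24,35)
−g: translate: b→0 (≡24 mod 12), so (6,24,35)→(6,0,11)
−g: reduced (well bottom): (6,0,11) with a≤c, −a<b≤a
flip sign back: reduced form of g is (-6,0,-11)
reduced forms (-6, 0, -11) vs (-6, 0, -11) ⇒ equivalent

yes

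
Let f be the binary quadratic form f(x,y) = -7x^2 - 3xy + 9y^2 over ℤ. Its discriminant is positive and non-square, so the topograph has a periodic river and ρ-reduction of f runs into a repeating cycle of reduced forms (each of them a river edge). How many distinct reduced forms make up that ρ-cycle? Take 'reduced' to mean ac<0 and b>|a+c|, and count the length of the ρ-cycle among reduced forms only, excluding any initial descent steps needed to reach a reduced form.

D = 261, ⌊√D⌋ = 16
descent: ρ → (9,3,-7)  [lands on river]
river: ρ → (-7,11,5)
river: ρ → (5,9,-9)
river: ρ → (-9,9,5)
river: ρ → (5,11,-7)
river: ρ → (-7,3,9)
river: ρ → (9,15,-1)
river: ρ → (-1,15,9)
ρ-cycle length = 8 (tail of 1 descent step not counted)

8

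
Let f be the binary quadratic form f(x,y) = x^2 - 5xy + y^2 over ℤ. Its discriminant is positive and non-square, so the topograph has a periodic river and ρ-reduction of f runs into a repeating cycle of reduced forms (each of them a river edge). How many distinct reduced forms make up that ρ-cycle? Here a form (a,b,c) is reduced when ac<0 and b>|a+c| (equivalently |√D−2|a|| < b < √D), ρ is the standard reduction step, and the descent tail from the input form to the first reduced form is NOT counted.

D = 21, ⌊√D⌋ = 4
descent: ρ → (1,3,-3)  [lands on river]
river: ρ → (-3,3,1)
ρ-cycle length = 2 (tail of 1 descent step not counted)

2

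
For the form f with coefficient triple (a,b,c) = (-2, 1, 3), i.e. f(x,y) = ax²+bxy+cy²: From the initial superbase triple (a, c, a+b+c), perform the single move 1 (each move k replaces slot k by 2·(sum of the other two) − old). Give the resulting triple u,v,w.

start (-2,3,2) = (f(1,0),f(0,1),f(1,1))
replace slot 1: 2·(3+2) − (-2) = 12 → (12,3,2)

12,3,2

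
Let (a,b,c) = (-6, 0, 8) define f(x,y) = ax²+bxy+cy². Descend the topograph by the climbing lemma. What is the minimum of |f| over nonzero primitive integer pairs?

descent: ρ → (8,0,-6)
descent: ρ → (-6,12,2)  [lands on river]
river: ρ → (2,12,-6)
closes: descent 2, river 2
min |a| on river = 2

2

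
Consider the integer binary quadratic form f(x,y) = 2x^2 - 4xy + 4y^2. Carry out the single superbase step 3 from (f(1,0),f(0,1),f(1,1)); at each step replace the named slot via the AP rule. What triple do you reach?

start (2,4,2) = (f(1,0),f(0,1),f(1,1))
replace slot 3: 2·(2+4) − 2 = 10 → (2,4,10)

2,4,10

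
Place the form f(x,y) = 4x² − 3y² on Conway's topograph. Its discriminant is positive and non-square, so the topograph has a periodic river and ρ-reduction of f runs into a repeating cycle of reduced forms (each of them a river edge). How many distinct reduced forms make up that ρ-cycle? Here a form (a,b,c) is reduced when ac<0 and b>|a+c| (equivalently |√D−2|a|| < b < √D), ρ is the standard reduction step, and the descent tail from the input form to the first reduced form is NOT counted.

D = 48, ⌊√D⌋ = 6
descent: ρ → (-3,6,1)  [lands on river]
river: ρ → (1,6,-3)
ρ-cycle length = 2 (tail of 1 descent step not counted)

2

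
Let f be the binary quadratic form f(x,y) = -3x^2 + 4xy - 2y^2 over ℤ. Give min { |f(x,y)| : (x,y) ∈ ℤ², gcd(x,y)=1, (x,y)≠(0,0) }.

translate: b→2 (≡-4 mod 6), so (3,-4,2)→(3,2,1)
flip: (3,2,1)→(1,-2,3)
translate: b→0 (≡-2 mod 2), so (1,-2,3)→(1,0,2)
reduced (well bottom): (1,0,2) with a≤c, −a<b≤a
well minimum |f| = |-1| = 1 (negative-definite)

1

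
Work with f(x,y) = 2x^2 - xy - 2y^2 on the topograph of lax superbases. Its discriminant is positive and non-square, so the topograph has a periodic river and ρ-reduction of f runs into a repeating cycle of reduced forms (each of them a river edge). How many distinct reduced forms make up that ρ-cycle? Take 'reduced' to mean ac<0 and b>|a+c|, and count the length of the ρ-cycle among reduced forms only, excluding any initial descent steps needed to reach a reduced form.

D = 17, ⌊√D⌋ = 4
descent: ρ → (-2,1,2)  [lands on river]
river: ρ → (2,3,-1)
river: ρ → (-1,3,2)
river: ρ → (2,1,-2)
river: ρ → (-2,3,1)
river: ρ → (1,3,-2)
ρ-cycle length = 6 (tail of 1 descent step not counted)

6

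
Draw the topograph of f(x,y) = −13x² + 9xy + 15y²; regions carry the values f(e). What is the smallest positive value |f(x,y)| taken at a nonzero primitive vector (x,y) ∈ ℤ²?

river: ρ → (15,21,-7)
river: ρ → (-7,21,15)
river: ρ → (15,9,-13)
river: ρ → (-13,17,11)
river: ρ → (11,27,-3)
river: ρ → (-3,27,11)
river: ρ → (11,17,-13)
river: ρ → (-13,9,15)
closes: descent 0, river 8
min |a| on river = 3

3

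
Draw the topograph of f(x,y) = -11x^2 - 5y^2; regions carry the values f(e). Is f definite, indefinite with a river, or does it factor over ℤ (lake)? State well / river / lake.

D = b²−4ac = 0² − 4·(-11)·(-5) = -220
D < 0 ⇒ definite ⇒ every region one sign ⇒ single well

well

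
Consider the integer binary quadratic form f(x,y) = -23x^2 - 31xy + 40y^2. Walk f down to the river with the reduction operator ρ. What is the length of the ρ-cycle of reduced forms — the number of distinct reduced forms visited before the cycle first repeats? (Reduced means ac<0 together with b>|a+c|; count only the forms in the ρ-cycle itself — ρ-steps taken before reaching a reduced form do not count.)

D = 4641, ⌊√D⌋ = 68
descent: ρ → (40,31,-23)  [lands on river]
river: ρ → (-23,61,10)
river: ρ → (10,59,-29)
river: ρ → (-29,57,12)
river: ρ → (12,63,-14)
river: ρ → (-14,49,40)
ρ-cycle length = 6 (tail of 1 descent step not counted)

6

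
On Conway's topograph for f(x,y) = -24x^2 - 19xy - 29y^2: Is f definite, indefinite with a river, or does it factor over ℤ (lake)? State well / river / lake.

D = b²−4ac = (-19)² − 4·(-24)·(-29) = -2423
D < 0 ⇒ definite ⇒ every region one sign ⇒ single well

well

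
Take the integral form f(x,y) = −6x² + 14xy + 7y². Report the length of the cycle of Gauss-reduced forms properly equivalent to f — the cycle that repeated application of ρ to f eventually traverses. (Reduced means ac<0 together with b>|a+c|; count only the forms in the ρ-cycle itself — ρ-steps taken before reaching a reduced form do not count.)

D = 364, ⌊√D⌋ = 19
river: ρ → (7,14,-6)
river: ρ → (-6,10,11)
river: ρ → (11,12,-5)
river: ρ → (-5,18,2)
river: ρ → (2,18,-5)
river: ρ → (-5,12,11)
river: ρ → (11,10,-6)
river: ρ → (-6,14,7)
ρ-cycle length = 8 (tail of 0 descent steps not counted)

8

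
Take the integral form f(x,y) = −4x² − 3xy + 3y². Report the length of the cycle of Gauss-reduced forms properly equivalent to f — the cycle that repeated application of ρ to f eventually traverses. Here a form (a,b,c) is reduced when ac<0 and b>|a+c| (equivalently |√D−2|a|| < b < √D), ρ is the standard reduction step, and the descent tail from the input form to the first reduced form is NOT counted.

D = 57, ⌊√D⌋ = 7
descent: ρ → (3,3,-4)  [lands on river]
river: ρ → (-4,5,2)
river: ρ → (2,7,-1)
river: ρ → (-1,7,2)
river: ρ → (2,5,-4)
river: ρ → (-4,3,3)
ρ-cycle length = 6 (tail of 1 descent step not counted)

6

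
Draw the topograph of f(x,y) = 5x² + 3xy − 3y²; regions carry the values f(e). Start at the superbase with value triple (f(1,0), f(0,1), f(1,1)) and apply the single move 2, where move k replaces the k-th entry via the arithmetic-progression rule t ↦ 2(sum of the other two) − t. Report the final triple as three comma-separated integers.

start (5,-3,5) = (f(1,0),f(0,1),f(1,1))
replace slot 2: 2·(5+5) − (-3) = 23 → (5,23,5)

5,23,5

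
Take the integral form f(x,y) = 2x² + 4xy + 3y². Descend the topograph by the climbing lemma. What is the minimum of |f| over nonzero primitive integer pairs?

translate: b→0 (≡4 mod 4), so (2,4,3)→(2,0,1)
flip: (2,0,1)→(1,0,2)
reduced (well bottom): (1,0,2) with a≤c, −a<b≤a
well minimum = a = 1

1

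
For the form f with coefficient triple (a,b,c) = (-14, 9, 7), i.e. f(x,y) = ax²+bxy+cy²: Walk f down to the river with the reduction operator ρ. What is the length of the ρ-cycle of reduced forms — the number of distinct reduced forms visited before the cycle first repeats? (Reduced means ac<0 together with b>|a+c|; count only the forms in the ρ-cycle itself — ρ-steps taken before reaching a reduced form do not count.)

D = 473, ⌊√D⌋ = 21
river: ρ → (7,19,-4)
river: ρ → (-4,21,2)
river: ρ → (2,19,-14)
river: ρ → (-14,9,7)
ρ-cycle length = 4 (tail of 0 descent steps not counted)

4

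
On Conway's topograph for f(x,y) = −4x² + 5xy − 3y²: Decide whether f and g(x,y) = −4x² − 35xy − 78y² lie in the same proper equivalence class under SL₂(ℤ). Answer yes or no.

D₁ = -23, D₂ = -23
f is negative-definite; reduce −f:
−f: translate: b→3 (≡-5 mod 8), so (4,-5,3)→(4,3,2)
−f: flip: (4,3,2)→(2,-3,4)
−f: translate: b→1 (≡-3 mod 4), so (2,-3,4)→(2,1,3)
−f: reduced (well bottom): (2,1,3) with a≤c, −a<b≤a
flip sign back: reduced form of f is (-2,-1,-3)
g is negative-definite; reduce −g:
−g: translate: b→3 (≡35 mod 8), so (4,35,78)→(4,3,2)
−g: flip: (4,3,2)→(2,-3,4)
−g: translate: b→1 (≡-3 mod 4), so (2,-3,4)→(2,1,3)
−g: reduced (well bottom): (2,1,3) with a≤c, −a<b≤a
flip sign back: reduced form of g is (-2,-1,-3)
reduced forms (-2, -1, -3) vs (-2, -1, -3) ⇒ equivalent

yes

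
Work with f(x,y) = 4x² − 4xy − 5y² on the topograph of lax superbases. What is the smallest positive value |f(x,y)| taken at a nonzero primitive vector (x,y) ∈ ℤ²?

descent: ρ → (-5,4,4)  [lands on river]
river: ρ → (4,4,-5)
river: ρ → (-5,6,3)
river: ρ → (3,6,-5)
closes: descent 1, river 4
min |a| on river = 3

3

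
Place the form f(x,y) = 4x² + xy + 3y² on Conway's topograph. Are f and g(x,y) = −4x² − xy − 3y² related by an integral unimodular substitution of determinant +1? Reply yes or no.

D₁ = -47, D₂ = -47
f: flip: (4,1,3)→(3,-1,4)
f: reduced (well bottom): (3,-1,4) with a≤c, −a<b≤a
g is negative-definite; reduce −g:
−g: flip: (4,1,3)→(3,-1,4)
−g: reduced (well bottom): (3,-1,4) with a≤c, −a<b≤a
flip sign back: reduced form of g is (-3,1,-4)
reduced forms (3, -1, 4) vs (-3, 1, -4) ⇒ inequivalent

no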